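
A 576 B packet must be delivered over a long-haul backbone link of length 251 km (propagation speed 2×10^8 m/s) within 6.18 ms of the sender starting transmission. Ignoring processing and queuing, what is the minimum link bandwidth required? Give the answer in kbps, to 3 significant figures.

L = 4608 bits.
Propagation delay = 251000 / 200000000 = 1.255 ms.
Transmission budget = 6.18 − 1.255 = 4.925 ms.
R ≥ L / t_tx = 4608 bits / 0.004925 s = 936 kbps.

936 kbps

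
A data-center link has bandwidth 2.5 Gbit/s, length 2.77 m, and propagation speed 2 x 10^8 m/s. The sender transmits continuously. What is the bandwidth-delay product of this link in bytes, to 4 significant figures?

Propagation delay = 2.77 / 200000000 = 1.385e-08 s.
BDP = R × t_prop = 2500000000 × 1.385e-08 = 34.625 bits.
In bytes: 34.625/8 = 4.328 bytes.

4.328 bytes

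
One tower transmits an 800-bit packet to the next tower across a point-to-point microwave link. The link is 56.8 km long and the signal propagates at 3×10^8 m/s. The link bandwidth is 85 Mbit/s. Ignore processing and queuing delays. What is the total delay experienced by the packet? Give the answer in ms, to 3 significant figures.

Transmission delay = L/R = 800 / 85000000 = 0.00941176 ms.
Propagation delay = d/s = 56800 m / 300000000 m/s = 0.189333 ms.
Total = 0.199 ms.

0.199 ms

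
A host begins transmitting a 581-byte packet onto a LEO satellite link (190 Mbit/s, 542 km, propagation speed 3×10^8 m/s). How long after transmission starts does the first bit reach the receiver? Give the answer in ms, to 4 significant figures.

First bit experiences only propagation delay: d/s = 542000/300000000 = 1.807 ms.

1.807 ms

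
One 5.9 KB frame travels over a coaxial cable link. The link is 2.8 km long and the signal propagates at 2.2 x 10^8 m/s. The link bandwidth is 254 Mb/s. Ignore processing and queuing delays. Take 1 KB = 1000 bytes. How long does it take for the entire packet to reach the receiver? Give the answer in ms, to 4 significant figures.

0.1986 ms

L = 47200 bits.
Transmission delay = L/R = 47200 / 254000000 = 0.185827 ms.
Propagation delay = d/s = 2800 m / 2.2e+08 m/s = 0.0127273 ms.
Total = 0.1986 ms.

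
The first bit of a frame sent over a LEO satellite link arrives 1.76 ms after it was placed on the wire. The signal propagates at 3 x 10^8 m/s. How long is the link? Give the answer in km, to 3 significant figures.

528 km

d = s × t_prop = 300000000 × 0.00176 = 528 km.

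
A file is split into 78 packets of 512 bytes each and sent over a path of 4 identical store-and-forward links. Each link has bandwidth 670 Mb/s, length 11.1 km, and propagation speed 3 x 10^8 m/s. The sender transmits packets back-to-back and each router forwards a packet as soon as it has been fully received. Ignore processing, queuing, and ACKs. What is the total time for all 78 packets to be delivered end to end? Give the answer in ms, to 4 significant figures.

Per-hop transmission t_tx = L/R = 4096/670000000 = 0.00611343 ms.
Per-hop propagation t_prop = 11100/300000000 = 0.037 ms.
Pipeline fill: first packet needs 4·t_tx to clear all hops; remaining 77 packets each add one t_tx.
Total = (4+78-1)·t_tx + 4·t_prop = 81·0.00611343 + 4·0.037 = 0.6432 ms.

0.6432 ms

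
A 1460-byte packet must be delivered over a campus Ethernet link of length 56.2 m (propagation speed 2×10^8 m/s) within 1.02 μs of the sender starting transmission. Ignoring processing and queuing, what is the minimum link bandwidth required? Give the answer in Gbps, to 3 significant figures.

L = 11680 bits.
Propagation delay = 56.2 / 200000000 = 0.281 μs.
Transmission budget = 1.02 − 0.281 = 0.739 μs.
R ≥ L / t_tx = 11680 bits / 7.39e-07 s = 15.8 Gbps.

15.8 Gbps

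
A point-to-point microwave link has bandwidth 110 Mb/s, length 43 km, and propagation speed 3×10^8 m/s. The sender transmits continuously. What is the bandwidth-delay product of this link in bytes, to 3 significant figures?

Propagation delay = 43000 / 300000000 = 0.000143333 s.
BDP = R × t_prop = 110000000 × 0.000143333 = 15766.7 bits.
In bytes: 15766.7/8 = 1970 bytes.

1970 bytes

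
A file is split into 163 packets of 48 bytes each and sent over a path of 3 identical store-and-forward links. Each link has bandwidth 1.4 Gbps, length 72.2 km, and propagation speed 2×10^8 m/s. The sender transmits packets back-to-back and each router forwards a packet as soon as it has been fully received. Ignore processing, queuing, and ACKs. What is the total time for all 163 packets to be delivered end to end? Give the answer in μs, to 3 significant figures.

Per-hop transmission t_tx = L/R = 384/1400000000 = 0.274286 μs.
Per-hop propagation t_prop = 72200/200000000 = 361 μs.
Pipeline fill: first packet needs 3·t_tx to clear all hops; remaining 162 packets each add one t_tx.
Total = (3+163-1)·t_tx + 3·t_prop = 165·0.274286 + 3·361 = 1130 μs.

1130 μs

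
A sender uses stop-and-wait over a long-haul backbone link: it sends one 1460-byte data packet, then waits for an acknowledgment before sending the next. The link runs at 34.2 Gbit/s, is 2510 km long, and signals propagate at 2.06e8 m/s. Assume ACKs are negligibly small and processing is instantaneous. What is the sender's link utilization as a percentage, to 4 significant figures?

0.001401 %

t_tx = L/R = 11680/3.42e+10 = 3.4152e-07 s.
t_prop = 2510000/206000000 = 0.0121845 s; RTT = 0.0243689 s.
Cycle = t_tx + RTT = 0.0243693 s.
Utilization = t_tx / cycle = 3.4152e-07/0.0243693 = 0.001401 %.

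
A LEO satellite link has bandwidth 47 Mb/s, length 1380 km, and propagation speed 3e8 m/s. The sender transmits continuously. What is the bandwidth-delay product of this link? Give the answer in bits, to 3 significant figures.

Propagation delay = 1380000 / 300000000 = 0.0046 s.
BDP = R × t_prop = 47000000 × 0.0046 = 216200 bits.

216000 bits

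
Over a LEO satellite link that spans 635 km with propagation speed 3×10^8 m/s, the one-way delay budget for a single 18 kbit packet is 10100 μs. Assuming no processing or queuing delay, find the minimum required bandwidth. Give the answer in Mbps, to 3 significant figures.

Propagation delay = 635000 / 300000000 = 2116.67 μs.
Transmission budget = 10100 − 2116.67 = 7983.33 μs.
R ≥ L / t_tx = 18000 bits / 0.00798333 s = 2.25 Mbps.

2.25 Mbps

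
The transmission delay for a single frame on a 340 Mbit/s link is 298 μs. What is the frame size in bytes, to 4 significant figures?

12670 bytes

L = R × t_tx = 340000000 b/s × 0.000298 s = 101320 bits.
In bytes: 101320 / 8 = 12670 bytes.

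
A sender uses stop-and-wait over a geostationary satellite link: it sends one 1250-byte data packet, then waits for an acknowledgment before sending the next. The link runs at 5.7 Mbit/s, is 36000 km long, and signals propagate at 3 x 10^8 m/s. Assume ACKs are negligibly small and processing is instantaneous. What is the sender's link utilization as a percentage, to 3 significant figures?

0.726 %

t_tx = L/R = 10000/5700000 = 0.00175439 s.
t_prop = 36000000/300000000 = 0.12 s; RTT = 0.24 s.
Cycle = t_tx + RTT = 0.241754 s.
Utilization = t_tx / cycle = 0.00175439/0.241754 = 0.726 %.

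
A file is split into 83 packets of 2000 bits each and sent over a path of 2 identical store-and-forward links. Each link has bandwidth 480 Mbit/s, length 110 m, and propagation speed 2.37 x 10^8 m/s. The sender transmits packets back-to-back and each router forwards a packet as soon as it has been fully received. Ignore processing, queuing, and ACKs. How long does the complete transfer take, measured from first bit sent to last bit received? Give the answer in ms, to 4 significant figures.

Per-hop transmission t_tx = L/R = 2000/480000000 = 0.00416667 ms.
Per-hop propagation t_prop = 110/237000000 = 0.000464135 ms.
Pipeline fill: first packet needs 2·t_tx to clear all hops; remaining 82 packets each add one t_tx.
Total = (2+83-1)·t_tx + 2·t_prop = 84·0.00416667 + 2·0.000464135 = 0.3509 ms.

0.3509 ms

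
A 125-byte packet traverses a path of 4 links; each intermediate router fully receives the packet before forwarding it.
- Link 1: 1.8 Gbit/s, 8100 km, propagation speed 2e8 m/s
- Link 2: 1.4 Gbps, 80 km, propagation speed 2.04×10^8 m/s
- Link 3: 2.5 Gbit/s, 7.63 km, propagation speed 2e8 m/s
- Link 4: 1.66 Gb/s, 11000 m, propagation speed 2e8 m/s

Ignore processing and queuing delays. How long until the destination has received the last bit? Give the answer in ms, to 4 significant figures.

40.99 ms

L = 125 × 8 = 1000 bits.
Transmission delays (L/R per hop): 0.000555556, 0.000714286, 0.0004, 0.00060241 ms; sum = 0.00227225 ms.
Propagation delays (d/s per hop): 40.5, 0.392157, 0.03815, 0.055 ms; sum = 40.9853 ms.
End-to-end = 40.99 ms.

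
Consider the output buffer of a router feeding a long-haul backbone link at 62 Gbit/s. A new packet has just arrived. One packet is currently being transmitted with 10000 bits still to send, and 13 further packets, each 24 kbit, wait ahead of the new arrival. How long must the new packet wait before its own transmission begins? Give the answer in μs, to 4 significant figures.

Each queued packet: L/R = 24000/62000000000 = 0.387097 μs.
13 queued → 5.03226 μs.
Plus remaining 10000 bits of current packet: 0.16129 μs.
Queuing delay = 5.194 μs.

5.194 μs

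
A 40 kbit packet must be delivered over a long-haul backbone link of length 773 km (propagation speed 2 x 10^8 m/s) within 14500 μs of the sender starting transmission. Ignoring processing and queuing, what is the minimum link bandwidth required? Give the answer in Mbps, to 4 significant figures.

3.761 Mbps

Propagation delay = 773000 / 200000000 = 3865 μs.
Transmission budget = 14500 − 3865 = 10635 μs.
R ≥ L / t_tx = 40000 bits / 0.010635 s = 3.761 Mbps.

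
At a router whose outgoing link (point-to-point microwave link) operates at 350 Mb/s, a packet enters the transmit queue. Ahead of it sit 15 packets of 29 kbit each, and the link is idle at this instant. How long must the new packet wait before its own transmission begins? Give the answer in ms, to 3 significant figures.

1.24 ms

Each queued packet: L/R = 29000/350000000 = 0.0828571 ms.
15 queued → 1.24286 ms.
Queuing delay = 1.24 ms.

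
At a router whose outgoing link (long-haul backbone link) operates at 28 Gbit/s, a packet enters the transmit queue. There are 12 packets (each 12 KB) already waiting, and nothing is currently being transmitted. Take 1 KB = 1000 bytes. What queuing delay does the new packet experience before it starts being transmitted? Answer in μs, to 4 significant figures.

Each queued packet: L/R = 96000/28000000000 = 3.42857 μs.
12 queued → 41.1429 μs.
Queuing delay = 41.14 μs.

41.14 μs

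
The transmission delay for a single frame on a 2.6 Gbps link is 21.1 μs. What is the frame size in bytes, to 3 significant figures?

L = R × t_tx = 2600000000 b/s × 2.11e-05 s = 54860 bits.
In bytes: 54860 / 8 = 6860 bytes.

6860 bytes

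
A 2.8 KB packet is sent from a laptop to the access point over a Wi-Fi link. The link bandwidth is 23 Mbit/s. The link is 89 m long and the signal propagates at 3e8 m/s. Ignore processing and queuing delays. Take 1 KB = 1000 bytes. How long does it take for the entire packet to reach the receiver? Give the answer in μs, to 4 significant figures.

L = 22400 bits.
Transmission delay = L/R = 22400 / 23000000 = 973.913 μs.
Propagation delay = d/s = 89 m / 300000000 m/s = 0.296667 μs.
Total = 974.2 μs.

974.2 μs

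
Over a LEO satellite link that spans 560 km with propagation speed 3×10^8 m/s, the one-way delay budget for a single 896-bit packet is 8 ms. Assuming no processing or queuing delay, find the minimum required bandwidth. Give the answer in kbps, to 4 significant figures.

Propagation delay = 560000 / 300000000 = 1.86667 ms.
Transmission budget = 8 − 1.86667 = 6.13333 ms.
R ≥ L / t_tx = 896 bits / 0.00613333 s = 146.1 kbps.

146.1 kbps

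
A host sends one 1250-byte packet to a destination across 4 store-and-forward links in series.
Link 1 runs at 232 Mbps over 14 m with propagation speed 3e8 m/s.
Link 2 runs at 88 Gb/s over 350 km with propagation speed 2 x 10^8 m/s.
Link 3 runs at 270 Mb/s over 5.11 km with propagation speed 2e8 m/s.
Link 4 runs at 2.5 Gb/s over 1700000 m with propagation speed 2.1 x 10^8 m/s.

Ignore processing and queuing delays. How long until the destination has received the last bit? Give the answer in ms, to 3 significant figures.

9.96 ms

L = 1250 × 8 = 10000 bits.
Transmission delays (L/R per hop): 0.0431034, 0.000113636, 0.037037, 0.004 ms; sum = 0.0842541 ms.
Propagation delays (d/s per hop): 4.66667e-05, 1.75, 0.02555, 8.09524 ms; sum = 9.87083 ms.
End-to-end = 9.96 ms.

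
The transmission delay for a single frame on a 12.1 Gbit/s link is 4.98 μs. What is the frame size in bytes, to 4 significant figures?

7532 bytes

L = R × t_tx = 12100000000 b/s × 4.98e-06 s = 60258 bits.
In bytes: 60258 / 8 = 7532 bytes.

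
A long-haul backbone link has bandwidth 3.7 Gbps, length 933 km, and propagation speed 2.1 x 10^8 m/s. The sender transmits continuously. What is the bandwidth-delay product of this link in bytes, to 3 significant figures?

Propagation delay = 933000 / 210000000 = 0.00444286 s.
BDP = R × t_prop = 3700000000 × 0.00444286 = 16438600 bits.
In bytes: 16438600/8 = 2050000 bytes.

2050000 bytes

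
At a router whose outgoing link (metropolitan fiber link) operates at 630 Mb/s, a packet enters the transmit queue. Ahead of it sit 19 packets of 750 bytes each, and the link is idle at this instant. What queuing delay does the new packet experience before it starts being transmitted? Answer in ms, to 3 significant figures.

Each queued packet: L/R = 6000/630000000 = 0.00952381 ms.
19 queued → 0.180952 ms.
Queuing delay = 0.181 ms.

0.181 ms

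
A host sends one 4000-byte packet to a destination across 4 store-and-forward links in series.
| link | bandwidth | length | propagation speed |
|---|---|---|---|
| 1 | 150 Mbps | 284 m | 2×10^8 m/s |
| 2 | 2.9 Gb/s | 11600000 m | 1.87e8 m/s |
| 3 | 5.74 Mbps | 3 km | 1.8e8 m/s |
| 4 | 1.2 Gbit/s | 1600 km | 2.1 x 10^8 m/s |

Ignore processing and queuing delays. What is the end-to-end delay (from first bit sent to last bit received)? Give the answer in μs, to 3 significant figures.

75500 μs

L = 4000 × 8 = 32000 bits.
Transmission delays (L/R per hop): 213.333, 11.0345, 5574.91, 26.6667 μs; sum = 5825.95 μs.
Propagation delays (d/s per hop): 1.42, 62032.1, 16.6667, 7619.05 μs; sum = 69669.2 μs.
End-to-end = 75500 μs.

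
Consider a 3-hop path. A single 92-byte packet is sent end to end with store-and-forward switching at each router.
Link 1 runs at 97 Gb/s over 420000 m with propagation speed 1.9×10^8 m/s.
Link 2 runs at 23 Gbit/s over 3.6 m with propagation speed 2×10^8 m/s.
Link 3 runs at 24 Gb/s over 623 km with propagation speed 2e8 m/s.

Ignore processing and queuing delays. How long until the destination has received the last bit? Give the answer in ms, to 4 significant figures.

5.326 ms

L = 92 × 8 = 736 bits.
Transmission delays (L/R per hop): 7.58763e-06, 3.2e-05, 3.06667e-05 ms; sum = 7.02543e-05 ms.
Propagation delays (d/s per hop): 2.21053, 1.8e-05, 3.115 ms; sum = 5.32554 ms.
End-to-end = 5.326 ms.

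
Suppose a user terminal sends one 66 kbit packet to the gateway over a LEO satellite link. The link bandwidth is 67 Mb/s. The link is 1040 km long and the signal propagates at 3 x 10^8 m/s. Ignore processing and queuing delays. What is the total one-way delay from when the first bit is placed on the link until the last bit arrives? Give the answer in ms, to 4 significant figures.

L = 66000 bits.
Transmission delay = L/R = 66000 / 67000000 = 0.985075 ms.
Propagation delay = d/s = 1040000 m / 300000000 m/s = 3.46667 ms.
Total = 4.452 ms.

4.452 ms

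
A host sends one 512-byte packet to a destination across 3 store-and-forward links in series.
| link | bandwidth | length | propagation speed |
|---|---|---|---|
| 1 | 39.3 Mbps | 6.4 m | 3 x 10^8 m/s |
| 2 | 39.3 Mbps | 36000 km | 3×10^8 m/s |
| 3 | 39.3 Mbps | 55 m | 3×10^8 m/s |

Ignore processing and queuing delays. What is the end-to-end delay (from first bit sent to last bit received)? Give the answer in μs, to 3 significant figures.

L = 512 × 8 = 4096 bits.
Transmission delay per hop = L/R = 4096/39300000 = 104.224 μs; 3 hops → 312.672 μs.
Propagation delays (d/s per hop): 0.0213333, 120000, 0.183333 μs; sum = 120000 μs.
End-to-end = 120000 μs.

120000 μs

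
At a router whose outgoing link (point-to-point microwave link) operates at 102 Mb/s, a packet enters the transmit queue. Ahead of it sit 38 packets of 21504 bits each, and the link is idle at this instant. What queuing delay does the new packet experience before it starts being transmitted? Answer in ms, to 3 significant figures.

8.01 ms

Each queued packet: L/R = 21504/102000000 = 0.210824 ms.
38 queued → 8.01129 ms.
Queuing delay = 8.01 ms.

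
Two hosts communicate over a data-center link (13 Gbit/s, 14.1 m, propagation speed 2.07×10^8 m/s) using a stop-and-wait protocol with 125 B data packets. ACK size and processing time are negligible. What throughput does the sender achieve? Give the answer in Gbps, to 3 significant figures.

t_tx = L/R = 1000/13000000000 = 7.69231e-08 s.
t_prop = 14.1/2.07e+08 = 6.81159e-08 s; RTT = 1.36232e-07 s.
Cycle = t_tx + RTT = 2.13155e-07 s.
Throughput = L / cycle = 1000 / 2.13155e-07 = 4.69 Gbps.

4.69 Gbps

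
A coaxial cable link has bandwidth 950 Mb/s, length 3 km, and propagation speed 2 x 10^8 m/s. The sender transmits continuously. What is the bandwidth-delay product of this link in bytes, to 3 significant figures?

Propagation delay = 3000 / 200000000 = 1.5e-05 s.
BDP = R × t_prop = 950000000 × 1.5e-05 = 14250 bits.
In bytes: 14250/8 = 1780 bytes.

1780 bytes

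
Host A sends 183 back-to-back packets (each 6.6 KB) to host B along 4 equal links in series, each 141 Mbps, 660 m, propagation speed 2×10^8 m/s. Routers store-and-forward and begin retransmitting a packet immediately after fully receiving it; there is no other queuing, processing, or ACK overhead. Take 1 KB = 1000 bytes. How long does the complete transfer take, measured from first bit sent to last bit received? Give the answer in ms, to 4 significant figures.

Per-hop transmission t_tx = L/R = 52800/141000000 = 0.374468 ms.
Per-hop propagation t_prop = 660/200000000 = 0.0033 ms.
Pipeline fill: first packet needs 4·t_tx to clear all hops; remaining 182 packets each add one t_tx.
Total = (4+183-1)·t_tx + 4·t_prop = 186·0.374468 + 4·0.0033 = 69.66 ms.

69.66 ms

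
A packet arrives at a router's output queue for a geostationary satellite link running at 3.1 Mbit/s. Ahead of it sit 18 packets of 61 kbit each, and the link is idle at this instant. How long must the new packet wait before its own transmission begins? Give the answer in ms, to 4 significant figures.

Each queued packet: L/R = 61000/3100000 = 19.6774 ms.
18 queued → 354.194 ms.
Queuing delay = 354.2 ms.

354.2 ms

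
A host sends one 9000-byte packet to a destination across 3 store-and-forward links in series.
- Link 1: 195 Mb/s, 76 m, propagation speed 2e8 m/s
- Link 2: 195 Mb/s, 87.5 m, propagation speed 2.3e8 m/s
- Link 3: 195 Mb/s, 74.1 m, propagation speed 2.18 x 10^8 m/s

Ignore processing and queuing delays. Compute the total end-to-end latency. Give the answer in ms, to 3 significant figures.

L = 9000 × 8 = 72000 bits.
Transmission delay per hop = L/R = 72000/195000000 = 0.369231 ms; 3 hops → 1.10769 ms.
Propagation delays (d/s per hop): 0.00038, 0.000380435, 0.000339908 ms; sum = 0.00110034 ms.
End-to-end = 1.11 ms.

1.11 ms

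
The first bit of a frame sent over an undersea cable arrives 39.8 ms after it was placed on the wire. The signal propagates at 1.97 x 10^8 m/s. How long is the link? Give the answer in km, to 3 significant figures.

d = s × t_prop = 197000000 × 0.0398 = 7840 km.

7840 km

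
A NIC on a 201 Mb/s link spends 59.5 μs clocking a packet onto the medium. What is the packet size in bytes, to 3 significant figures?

L = R × t_tx = 201000000 b/s × 5.95e-05 s = 11959.5 bits.
In bytes: 11959.5 / 8 = 1490 bytes.

1490 bytes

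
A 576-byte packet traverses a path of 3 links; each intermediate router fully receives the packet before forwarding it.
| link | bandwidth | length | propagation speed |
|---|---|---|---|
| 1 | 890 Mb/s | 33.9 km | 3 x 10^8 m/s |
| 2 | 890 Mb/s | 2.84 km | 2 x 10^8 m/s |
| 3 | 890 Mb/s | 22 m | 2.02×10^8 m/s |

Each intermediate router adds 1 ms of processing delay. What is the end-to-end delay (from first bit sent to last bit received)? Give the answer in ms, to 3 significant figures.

L = 576 × 8 = 4608 bits.
Transmission delay per hop = L/R = 4608/890000000 = 0.00517753 ms; 3 hops → 0.0155326 ms.
Propagation delays (d/s per hop): 0.113, 0.0142, 0.000108911 ms; sum = 0.127309 ms.
Processing at 2 router(s): 2 × 1 ms = 2 ms.
End-to-end = 2.14 ms.

2.14 ms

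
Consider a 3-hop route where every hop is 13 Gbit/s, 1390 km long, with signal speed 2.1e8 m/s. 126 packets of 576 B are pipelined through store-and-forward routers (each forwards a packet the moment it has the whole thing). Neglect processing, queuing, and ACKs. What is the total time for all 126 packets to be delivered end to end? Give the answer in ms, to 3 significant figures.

Per-hop transmission t_tx = L/R = 4608/13000000000 = 0.000354462 ms.
Per-hop propagation t_prop = 1390000/210000000 = 6.61905 ms.
Pipeline fill: first packet needs 3·t_tx to clear all hops; remaining 125 packets each add one t_tx.
Total = (3+126-1)·t_tx + 3·t_prop = 128·0.000354462 + 3·6.61905 = 19.9 ms.

19.9 ms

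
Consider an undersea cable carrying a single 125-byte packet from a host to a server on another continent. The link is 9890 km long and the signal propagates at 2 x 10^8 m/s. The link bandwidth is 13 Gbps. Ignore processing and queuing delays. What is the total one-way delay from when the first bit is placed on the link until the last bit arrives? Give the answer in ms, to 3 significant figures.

L = 125 × 8 = 1000 bits.
Transmission delay = L/R = 1000 / 13000000000 = 7.69231e-05 ms.
Propagation delay = d/s = 9890000 m / 200000000 m/s = 49.45 ms.
Total = 49.5 ms.

49.5 ms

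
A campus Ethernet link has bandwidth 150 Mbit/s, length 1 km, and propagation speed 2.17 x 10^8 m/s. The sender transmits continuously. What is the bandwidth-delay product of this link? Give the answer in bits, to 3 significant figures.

Propagation delay = 1000 / 217000000 = 4.60829e-06 s.
BDP = R × t_prop = 150000000 × 4.60829e-06 = 691.244 bits.

691 bits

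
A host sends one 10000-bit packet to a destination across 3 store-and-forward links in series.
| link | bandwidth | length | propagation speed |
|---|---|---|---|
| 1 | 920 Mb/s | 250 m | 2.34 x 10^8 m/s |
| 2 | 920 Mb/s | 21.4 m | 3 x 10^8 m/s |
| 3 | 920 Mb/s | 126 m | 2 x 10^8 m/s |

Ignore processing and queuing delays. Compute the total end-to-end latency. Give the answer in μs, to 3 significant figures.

Transmission delay per hop = L/R = 10000/920000000 = 10.8696 μs; 3 hops → 32.6087 μs.
Propagation delays (d/s per hop): 1.06838, 0.0713333, 0.63 μs; sum = 1.76971 μs.
End-to-end = 34.4 μs.

34.4 μs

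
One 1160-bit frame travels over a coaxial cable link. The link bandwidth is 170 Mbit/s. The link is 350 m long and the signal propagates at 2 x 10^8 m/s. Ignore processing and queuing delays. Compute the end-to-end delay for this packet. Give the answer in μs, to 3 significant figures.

Transmission delay = L/R = 1160 / 170000000 = 6.82353 μs.
Propagation delay = d/s = 350 m / 200000000 m/s = 1.75 μs.
Total = 8.57 μs.

8.57 μs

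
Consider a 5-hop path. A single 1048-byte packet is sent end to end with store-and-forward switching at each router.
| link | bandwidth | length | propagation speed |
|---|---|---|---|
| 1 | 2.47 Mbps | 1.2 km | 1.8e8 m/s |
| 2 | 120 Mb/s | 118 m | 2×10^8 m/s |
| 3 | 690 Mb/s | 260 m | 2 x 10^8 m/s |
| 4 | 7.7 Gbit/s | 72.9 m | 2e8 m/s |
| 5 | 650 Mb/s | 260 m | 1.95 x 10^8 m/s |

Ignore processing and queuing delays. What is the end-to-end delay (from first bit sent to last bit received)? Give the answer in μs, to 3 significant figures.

3500 μs

L = 1048 × 8 = 8384 bits.
Transmission delays (L/R per hop): 3394.33, 69.8667, 12.1507, 1.08883, 12.8985 μs; sum = 3490.34 μs.
Propagation delays (d/s per hop): 6.66667, 0.59, 1.3, 0.3645, 1.33333 μs; sum = 10.2545 μs.
End-to-end = 3500 μs.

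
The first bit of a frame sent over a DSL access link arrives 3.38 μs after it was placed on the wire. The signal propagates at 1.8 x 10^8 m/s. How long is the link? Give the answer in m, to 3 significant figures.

608 m

d = s × t_prop = 180000000 × 3.38e-06 = 608 m.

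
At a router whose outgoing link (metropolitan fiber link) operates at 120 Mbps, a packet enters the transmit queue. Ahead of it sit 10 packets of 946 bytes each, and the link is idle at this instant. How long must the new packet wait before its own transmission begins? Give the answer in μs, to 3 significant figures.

Each queued packet: L/R = 7568/120000000 = 63.0667 μs.
10 queued → 630.667 μs.
Queuing delay = 631 μs.

631 μs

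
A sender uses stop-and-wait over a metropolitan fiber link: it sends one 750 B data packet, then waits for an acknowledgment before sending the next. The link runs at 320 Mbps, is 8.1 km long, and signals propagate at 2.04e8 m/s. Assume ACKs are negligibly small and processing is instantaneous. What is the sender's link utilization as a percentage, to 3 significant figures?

19.1 %

t_tx = L/R = 6000/320000000 = 1.875e-05 s.
t_prop = 8100/204000000 = 3.97059e-05 s; RTT = 7.94118e-05 s.
Cycle = t_tx + RTT = 9.81618e-05 s.
Utilization = t_tx / cycle = 1.875e-05/9.81618e-05 = 19.1 %.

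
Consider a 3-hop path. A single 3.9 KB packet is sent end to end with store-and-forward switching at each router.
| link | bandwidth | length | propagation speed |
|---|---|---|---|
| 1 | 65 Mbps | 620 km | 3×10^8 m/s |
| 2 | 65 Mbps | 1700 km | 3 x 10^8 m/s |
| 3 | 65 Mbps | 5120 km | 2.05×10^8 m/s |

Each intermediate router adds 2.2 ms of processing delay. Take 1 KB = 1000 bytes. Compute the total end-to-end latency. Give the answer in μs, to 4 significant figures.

38550 μs

L = 31200 bits.
Transmission delay per hop = L/R = 31200/65000000 = 480 μs; 3 hops → 1440 μs.
Propagation delays (d/s per hop): 2066.67, 5666.67, 24975.6 μs; sum = 32708.9 μs.
Processing at 2 router(s): 2 × 2.2 ms = 4400 μs.
End-to-end = 38550 μs.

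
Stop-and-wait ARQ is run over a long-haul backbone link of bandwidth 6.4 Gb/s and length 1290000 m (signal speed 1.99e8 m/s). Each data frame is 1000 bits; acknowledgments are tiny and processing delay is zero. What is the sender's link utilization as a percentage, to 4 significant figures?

t_tx = L/R = 1000/6400000000 = 1.5625e-07 s.
t_prop = 1290000/199000000 = 0.00648241 s; RTT = 0.0129648 s.
Cycle = t_tx + RTT = 0.012965 s.
Utilization = t_tx / cycle = 1.5625e-07/0.012965 = 0.001205 %.

0.001205 %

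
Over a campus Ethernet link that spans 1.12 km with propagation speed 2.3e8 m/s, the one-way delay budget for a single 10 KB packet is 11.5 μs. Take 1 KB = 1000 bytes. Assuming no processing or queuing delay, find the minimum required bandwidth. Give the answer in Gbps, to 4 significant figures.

L = 80000 bits.
Propagation delay = 1120 / 2.3e+08 = 4.86957 μs.
Transmission budget = 11.5 − 4.86957 = 6.63043 μs.
R ≥ L / t_tx = 80000 bits / 6.63043e-06 s = 12.07 Gbps.

12.07 Gbps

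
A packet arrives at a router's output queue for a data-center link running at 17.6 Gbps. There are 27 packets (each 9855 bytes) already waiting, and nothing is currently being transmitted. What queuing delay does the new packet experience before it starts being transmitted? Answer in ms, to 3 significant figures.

0.121 ms

Each queued packet: L/R = 78840/17600000000 = 0.00447955 ms.
27 queued → 0.120948 ms.
Queuing delay = 0.121 ms.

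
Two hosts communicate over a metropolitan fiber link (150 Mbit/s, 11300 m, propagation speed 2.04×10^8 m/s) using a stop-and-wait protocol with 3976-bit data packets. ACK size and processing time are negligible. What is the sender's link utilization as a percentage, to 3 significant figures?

19.3 %

t_tx = L/R = 3976/150000000 = 2.65067e-05 s.
t_prop = 11300/204000000 = 5.53922e-05 s; RTT = 0.000110784 s.
Cycle = t_tx + RTT = 0.000137291 s.
Utilization = t_tx / cycle = 2.65067e-05/0.000137291 = 19.3 %.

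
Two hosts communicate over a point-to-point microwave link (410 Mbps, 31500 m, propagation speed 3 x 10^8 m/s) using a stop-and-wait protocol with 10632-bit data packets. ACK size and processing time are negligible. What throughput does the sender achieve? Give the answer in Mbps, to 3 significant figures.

45.1 Mbps

t_tx = L/R = 10632/410000000 = 2.59317e-05 s.
t_prop = 31500/300000000 = 0.000105 s; RTT = 0.00021 s.
Cycle = t_tx + RTT = 0.000235932 s.
Throughput = L / cycle = 10632 / 0.000235932 = 45.1 Mbps.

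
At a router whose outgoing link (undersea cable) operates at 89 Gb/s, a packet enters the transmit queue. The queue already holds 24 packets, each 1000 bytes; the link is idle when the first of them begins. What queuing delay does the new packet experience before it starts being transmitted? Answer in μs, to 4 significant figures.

Each queued packet: L/R = 8000/89000000000 = 0.0898876 μs.
24 queued → 2.1573 μs.
Queuing delay = 2.157 μs.

2.157 μs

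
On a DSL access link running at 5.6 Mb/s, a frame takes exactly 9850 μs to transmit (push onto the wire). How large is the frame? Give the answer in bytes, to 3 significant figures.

6900 bytes

L = R × t_tx = 5600000 b/s × 0.00985 s = 55160 bits.
In bytes: 55160 / 8 = 6900 bytes.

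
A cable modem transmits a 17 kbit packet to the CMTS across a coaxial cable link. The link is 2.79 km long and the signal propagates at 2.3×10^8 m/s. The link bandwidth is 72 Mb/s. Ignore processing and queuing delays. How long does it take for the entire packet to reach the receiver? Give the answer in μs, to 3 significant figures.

L = 17000 bits.
Transmission delay = L/R = 17000 / 72000000 = 236.111 μs.
Propagation delay = d/s = 2790 m / 2.3e+08 m/s = 12.1304 μs.
Total = 248 μs.

248 μs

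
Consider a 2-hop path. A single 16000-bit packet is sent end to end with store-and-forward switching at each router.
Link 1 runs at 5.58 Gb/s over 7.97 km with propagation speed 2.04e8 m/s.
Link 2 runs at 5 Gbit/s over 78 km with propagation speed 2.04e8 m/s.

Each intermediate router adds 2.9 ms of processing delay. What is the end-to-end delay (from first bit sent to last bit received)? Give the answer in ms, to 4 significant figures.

Transmission delays (L/R per hop): 0.00286738, 0.0032 ms; sum = 0.00606738 ms.
Propagation delays (d/s per hop): 0.0390686, 0.382353 ms; sum = 0.421422 ms.
Processing at 1 router(s): 1 × 2.9 ms = 2.9 ms.
End-to-end = 3.327 ms.

3.327 ms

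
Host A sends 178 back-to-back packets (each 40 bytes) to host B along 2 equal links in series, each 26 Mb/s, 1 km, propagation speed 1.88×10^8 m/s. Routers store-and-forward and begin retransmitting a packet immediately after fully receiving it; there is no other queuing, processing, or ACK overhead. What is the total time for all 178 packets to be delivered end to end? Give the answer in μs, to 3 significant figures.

2210 μs

Per-hop transmission t_tx = L/R = 320/26000000 = 12.3077 μs.
Per-hop propagation t_prop = 1000/188000000 = 5.31915 μs.
Pipeline fill: first packet needs 2·t_tx to clear all hops; remaining 177 packets each add one t_tx.
Total = (2+178-1)·t_tx + 2·t_prop = 179·12.3077 + 2·5.31915 = 2210 μs.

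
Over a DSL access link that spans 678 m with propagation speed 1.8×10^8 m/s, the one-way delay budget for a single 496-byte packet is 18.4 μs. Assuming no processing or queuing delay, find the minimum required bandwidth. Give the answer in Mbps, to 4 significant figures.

L = 3968 bits.
Propagation delay = 678 / 180000000 = 3.76667 μs.
Transmission budget = 18.4 − 3.76667 = 14.6333 μs.
R ≥ L / t_tx = 3968 bits / 1.46333e-05 s = 271.2 Mbps.

271.2 Mbps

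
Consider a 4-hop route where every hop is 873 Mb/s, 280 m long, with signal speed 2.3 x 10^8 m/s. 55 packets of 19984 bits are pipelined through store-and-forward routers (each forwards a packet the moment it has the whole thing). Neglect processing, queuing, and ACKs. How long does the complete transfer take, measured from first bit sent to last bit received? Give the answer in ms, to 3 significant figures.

1.33 ms

Per-hop transmission t_tx = L/R = 19984/873000000 = 0.0228912 ms.
Per-hop propagation t_prop = 280/2.3e+08 = 0.00121739 ms.
Pipeline fill: first packet needs 4·t_tx to clear all hops; remaining 54 packets each add one t_tx.
Total = (4+55-1)·t_tx + 4·t_prop = 58·0.0228912 + 4·0.00121739 = 1.33 ms.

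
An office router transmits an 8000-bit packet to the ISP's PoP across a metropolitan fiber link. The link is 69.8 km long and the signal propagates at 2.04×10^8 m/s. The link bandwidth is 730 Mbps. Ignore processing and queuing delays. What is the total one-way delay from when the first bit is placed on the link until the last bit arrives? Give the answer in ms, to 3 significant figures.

Transmission delay = L/R = 8000 / 730000000 = 0.0109589 ms.
Propagation delay = d/s = 69800 m / 204000000 m/s = 0.342157 ms.
Total = 0.353 ms.

0.353 ms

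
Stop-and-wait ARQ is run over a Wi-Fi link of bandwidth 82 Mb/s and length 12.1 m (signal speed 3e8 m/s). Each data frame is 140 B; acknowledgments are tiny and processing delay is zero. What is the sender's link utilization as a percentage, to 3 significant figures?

99.4 %

t_tx = L/R = 1120/82000000 = 1.36585e-05 s.
t_prop = 12.1/300000000 = 4.03333e-08 s; RTT = 8.06667e-08 s.
Cycle = t_tx + RTT = 1.37392e-05 s.
Utilization = t_tx / cycle = 1.36585e-05/1.37392e-05 = 99.4 %.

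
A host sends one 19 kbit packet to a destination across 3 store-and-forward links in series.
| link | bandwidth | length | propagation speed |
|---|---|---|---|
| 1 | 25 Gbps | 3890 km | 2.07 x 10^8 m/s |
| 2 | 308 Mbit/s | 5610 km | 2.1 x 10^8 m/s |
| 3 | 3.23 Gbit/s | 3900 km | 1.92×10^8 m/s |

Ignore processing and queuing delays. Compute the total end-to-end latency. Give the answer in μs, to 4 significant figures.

L = 19000 bits.
Transmission delays (L/R per hop): 0.76, 61.6883, 5.88235 μs; sum = 68.3307 μs.
Propagation delays (d/s per hop): 18792.3, 26714.3, 20312.5 μs; sum = 65819.1 μs.
End-to-end = 65890 μs.

65890 μs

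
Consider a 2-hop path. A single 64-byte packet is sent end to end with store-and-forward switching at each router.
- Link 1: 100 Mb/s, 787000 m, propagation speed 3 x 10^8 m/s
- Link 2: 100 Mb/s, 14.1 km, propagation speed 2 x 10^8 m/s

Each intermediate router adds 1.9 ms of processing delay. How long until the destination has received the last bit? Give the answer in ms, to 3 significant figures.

4.60 ms

L = 64 × 8 = 512 bits.
Transmission delay per hop = L/R = 512/100000000 = 0.00512 ms; 2 hops → 0.01024 ms.
Propagation delays (d/s per hop): 2.62333, 0.0705 ms; sum = 2.69383 ms.
Processing at 1 router(s): 1 × 1.9 ms = 1.9 ms.
End-to-end = 4.60 ms.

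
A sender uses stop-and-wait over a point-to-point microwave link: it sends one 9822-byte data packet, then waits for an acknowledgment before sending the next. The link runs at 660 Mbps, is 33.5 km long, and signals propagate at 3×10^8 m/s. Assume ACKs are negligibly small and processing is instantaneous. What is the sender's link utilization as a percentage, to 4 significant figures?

34.77 %

t_tx = L/R = 78576/660000000 = 0.000119055 s.
t_prop = 33500/300000000 = 0.000111667 s; RTT = 0.000223333 s.
Cycle = t_tx + RTT = 0.000342388 s.
Utilization = t_tx / cycle = 0.000119055/0.000342388 = 34.77 %.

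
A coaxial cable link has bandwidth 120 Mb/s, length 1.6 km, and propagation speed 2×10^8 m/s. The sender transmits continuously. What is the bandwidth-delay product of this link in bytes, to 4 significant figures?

Propagation delay = 1600 / 200000000 = 8e-06 s.
BDP = R × t_prop = 120000000 × 8e-06 = 960 bits.
In bytes: 960/8 = 120.0 bytes.

120.0 bytes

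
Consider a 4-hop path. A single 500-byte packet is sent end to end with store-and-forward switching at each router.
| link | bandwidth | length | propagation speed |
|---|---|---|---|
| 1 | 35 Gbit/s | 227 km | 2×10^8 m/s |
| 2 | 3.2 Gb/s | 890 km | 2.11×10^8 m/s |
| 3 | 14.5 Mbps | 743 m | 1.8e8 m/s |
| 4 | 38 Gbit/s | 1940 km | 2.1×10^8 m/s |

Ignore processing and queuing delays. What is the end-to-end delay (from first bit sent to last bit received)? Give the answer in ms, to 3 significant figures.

L = 500 × 8 = 4000 bits.
Transmission delays (L/R per hop): 0.000114286, 0.00125, 0.275862, 0.000105263 ms; sum = 0.277332 ms.
Propagation delays (d/s per hop): 1.135, 4.21801, 0.00412778, 9.2381 ms; sum = 14.5952 ms.
End-to-end = 14.9 ms.

14.9 ms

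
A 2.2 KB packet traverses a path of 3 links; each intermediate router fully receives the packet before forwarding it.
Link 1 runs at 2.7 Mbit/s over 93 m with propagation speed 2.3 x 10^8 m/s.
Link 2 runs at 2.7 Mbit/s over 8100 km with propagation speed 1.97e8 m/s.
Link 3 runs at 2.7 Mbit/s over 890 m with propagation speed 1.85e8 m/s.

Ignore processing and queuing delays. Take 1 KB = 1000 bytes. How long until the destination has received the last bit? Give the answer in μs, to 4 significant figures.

60680 μs

L = 17600 bits.
Transmission delay per hop = L/R = 17600/2700000 = 6518.52 μs; 3 hops → 19555.6 μs.
Propagation delays (d/s per hop): 0.404348, 41116.8, 4.81081 μs; sum = 41122 μs.
End-to-end = 60680 μs.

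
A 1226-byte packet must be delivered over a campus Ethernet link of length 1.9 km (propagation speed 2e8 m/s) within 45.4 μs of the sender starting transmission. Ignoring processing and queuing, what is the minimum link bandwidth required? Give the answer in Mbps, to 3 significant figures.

273 Mbps

L = 9808 bits.
Propagation delay = 1900 / 200000000 = 9.5 μs.
Transmission budget = 45.4 − 9.5 = 35.9 μs.
R ≥ L / t_tx = 9808 bits / 3.59e-05 s = 273 Mbps.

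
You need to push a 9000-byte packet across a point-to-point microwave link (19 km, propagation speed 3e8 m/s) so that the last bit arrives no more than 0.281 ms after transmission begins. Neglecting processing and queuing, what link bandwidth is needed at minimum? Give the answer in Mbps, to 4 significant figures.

L = 72000 bits.
Propagation delay = 19000 / 300000000 = 0.0633333 ms.
Transmission budget = 0.281 − 0.0633333 = 0.217667 ms.
R ≥ L / t_tx = 72000 bits / 0.000217667 s = 330.8 Mbps.

330.8 Mbps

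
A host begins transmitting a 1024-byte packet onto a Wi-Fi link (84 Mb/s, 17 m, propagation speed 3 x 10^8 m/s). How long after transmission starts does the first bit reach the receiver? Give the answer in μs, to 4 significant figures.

First bit experiences only propagation delay: d/s = 17/300000000 = 0.05667 μs.

0.05667 μs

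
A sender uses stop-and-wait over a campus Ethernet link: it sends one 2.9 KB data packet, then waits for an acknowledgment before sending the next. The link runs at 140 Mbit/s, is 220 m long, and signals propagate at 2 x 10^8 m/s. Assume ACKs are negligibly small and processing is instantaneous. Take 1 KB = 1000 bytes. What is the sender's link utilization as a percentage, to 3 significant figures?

98.7 %

t_tx = L/R = 23200/140000000 = 0.000165714 s.
t_prop = 220/200000000 = 1.1e-06 s; RTT = 2.2e-06 s.
Cycle = t_tx + RTT = 0.000167914 s.
Utilization = t_tx / cycle = 0.000165714/0.000167914 = 98.7 %.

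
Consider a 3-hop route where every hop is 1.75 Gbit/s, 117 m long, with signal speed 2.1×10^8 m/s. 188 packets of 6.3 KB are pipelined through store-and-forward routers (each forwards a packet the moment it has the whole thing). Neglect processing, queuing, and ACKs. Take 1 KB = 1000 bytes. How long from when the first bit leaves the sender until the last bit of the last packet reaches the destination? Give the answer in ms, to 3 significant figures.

5.47 ms

Per-hop transmission t_tx = L/R = 50400/1750000000 = 0.0288 ms.
Per-hop propagation t_prop = 117/210000000 = 0.000557143 ms.
Pipeline fill: first packet needs 3·t_tx to clear all hops; remaining 187 packets each add one t_tx.
Total = (3+188-1)·t_tx + 3·t_prop = 190·0.0288 + 3·0.000557143 = 5.47 ms.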